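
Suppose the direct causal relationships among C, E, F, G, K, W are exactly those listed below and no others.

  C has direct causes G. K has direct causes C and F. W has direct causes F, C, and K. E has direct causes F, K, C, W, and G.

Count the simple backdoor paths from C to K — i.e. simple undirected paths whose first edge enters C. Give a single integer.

A backdoor path from C to K is any simple undirected path whose first edge points into C (i.e. leaves C via a parent).
Parents of C: {G}.
Enumerating:
  P1: C <- G -> E <- F -> K
  P2: C <- G -> E <- F -> W <- K
  P3: C <- G -> E <- K
  P4: C <- G -> E <- W <- F -> K
  P5: C <- G -> E <- W <- K
That exhausts the simple backdoor paths. Count: 5.

5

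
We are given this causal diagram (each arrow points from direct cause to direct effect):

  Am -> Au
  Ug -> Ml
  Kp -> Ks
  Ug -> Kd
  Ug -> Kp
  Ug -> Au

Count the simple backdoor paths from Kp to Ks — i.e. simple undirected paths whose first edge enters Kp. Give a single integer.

0

A backdoor path from Kp to Ks is any simple undirected path whose first edge points into Kp (i.e. leaves Kp via a parent).
Parents of Kp: {Ug}.
No simple path from any parent of Kp reaches Ks without revisiting Kp, so there are no backdoor paths.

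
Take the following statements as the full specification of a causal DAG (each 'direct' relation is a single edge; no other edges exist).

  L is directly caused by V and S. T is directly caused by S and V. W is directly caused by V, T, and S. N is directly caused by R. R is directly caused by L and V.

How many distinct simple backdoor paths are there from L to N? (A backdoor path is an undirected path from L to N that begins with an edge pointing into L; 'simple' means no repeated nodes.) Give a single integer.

A backdoor path from L to N is any simple undirected path whose first edge points into L (i.e. leaves L via a parent).
Parents of L: {S, V}.
Enumerating:
  P1: L <- V -> R -> N
  P2: L <- S -> T <- V -> R -> N
  P3: L <- S -> T -> W <- V -> R -> N
  P4: L <- S -> W <- V -> R -> N
  P5: L <- S -> W <- T <- V -> R -> N
That exhausts the simple backdoor paths. Count: 5.

5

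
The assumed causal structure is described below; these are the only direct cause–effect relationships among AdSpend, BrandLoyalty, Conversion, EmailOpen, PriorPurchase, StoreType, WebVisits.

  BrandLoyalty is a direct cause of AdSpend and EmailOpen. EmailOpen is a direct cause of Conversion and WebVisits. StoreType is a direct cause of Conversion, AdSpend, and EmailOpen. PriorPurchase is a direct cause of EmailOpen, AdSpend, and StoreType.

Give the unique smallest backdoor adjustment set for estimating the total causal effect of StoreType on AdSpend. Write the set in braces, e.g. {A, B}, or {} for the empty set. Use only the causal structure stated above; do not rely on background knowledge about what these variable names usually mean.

{PriorPurchase}

Variables eligible for adjustment (non-descendants of StoreType, excluding StoreType and AdSpend): {BrandLoyalty, PriorPurchase}.
Backdoor paths from StoreType to AdSpend:
  P1: StoreType <- PriorPurchase -> EmailOpen <- BrandLoyalty -> AdSpend
  P2: StoreType <- PriorPurchase -> AdSpend
The empty set is not sufficient: P2 (StoreType <- PriorPurchase -> AdSpend) has no collider blocking it and no conditioned non-collider, so it is open.
Try {PriorPurchase}:
  P1: blocked at fork node PriorPurchase ∈ conditioning set.
  P2: blocked at fork node PriorPurchase ∈ conditioning set.
{PriorPurchase} contains no descendant of StoreType and blocks every backdoor path.
No other singleton works — e.g. {BrandLoyalty} leaves P2 open — so {PriorPurchase} is the unique smallest valid adjustment set.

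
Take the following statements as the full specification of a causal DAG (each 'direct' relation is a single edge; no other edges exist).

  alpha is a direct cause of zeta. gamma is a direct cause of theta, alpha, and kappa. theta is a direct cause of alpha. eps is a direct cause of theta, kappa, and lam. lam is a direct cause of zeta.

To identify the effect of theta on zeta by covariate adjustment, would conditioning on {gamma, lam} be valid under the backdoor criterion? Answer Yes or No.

Yes

Backdoor paths from theta to zeta (paths whose first edge points into theta):
  P1: theta <- gamma -> alpha -> zeta
  P2: theta <- gamma -> kappa <- eps -> lam -> zeta
  P3: theta <- eps -> lam -> zeta
  P4: theta <- eps -> kappa <- gamma -> alpha -> zeta
Condition 1 (no descendant of theta in the set): holds — descendants of theta are {alpha, zeta}; none are in {gamma, lam}.
Condition 2 (every backdoor path blocked by {gamma, lam}):
  P1: blocked at fork node gamma ∈ conditioning set.
  P2: blocked at fork node gamma ∈ conditioning set.
  P3: blocked at chain node lam ∈ conditioning set.
  P4: blocked at collider kappa (neither it nor any descendant is in the conditioning set).
{gamma, lam} satisfies the backdoor criterion.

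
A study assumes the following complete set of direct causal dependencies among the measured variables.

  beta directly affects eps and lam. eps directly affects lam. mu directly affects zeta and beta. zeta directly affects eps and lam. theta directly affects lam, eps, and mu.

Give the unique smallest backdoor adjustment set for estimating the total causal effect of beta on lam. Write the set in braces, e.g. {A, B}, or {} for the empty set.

Variables eligible for adjustment (non-descendants of beta, excluding beta and lam): {mu, theta, zeta}.
Backdoor paths from beta to lam:
  P1: beta <- mu <- theta -> eps <- zeta -> lam
  P2: beta <- mu <- theta -> eps -> lam
  P3: beta <- mu <- theta -> lam
  P4: beta <- mu -> zeta -> eps <- theta -> lam
  P5: beta <- mu -> zeta -> eps -> lam
  P6: beta <- mu -> zeta -> lam
The empty set is not sufficient: P2 (beta <- mu <- theta -> eps -> lam) has no collider blocking it and no conditioned non-collider, so it is open.
Try {mu}:
  P1: blocked at chain node mu ∈ conditioning set.
  P2: blocked at chain node mu ∈ conditioning set.
  P3: blocked at chain node mu ∈ conditioning set.
  P4: blocked at fork node mu ∈ conditioning set.
  P5: blocked at fork node mu ∈ conditioning set.
  P6: blocked at fork node mu ∈ conditioning set.
{mu} contains no descendant of beta and blocks every backdoor path.
No other singleton works — e.g. {theta} leaves P5 open — so {mu} is the unique smallest valid adjustment set.

{mu}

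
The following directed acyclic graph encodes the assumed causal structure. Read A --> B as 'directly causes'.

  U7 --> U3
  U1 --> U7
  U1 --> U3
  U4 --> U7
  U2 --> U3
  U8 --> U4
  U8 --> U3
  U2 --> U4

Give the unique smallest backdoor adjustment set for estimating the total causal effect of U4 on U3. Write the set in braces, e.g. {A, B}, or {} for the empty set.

{U2, U8}

Variables eligible for adjustment (non-descendants of U4, excluding U4 and U3): {U1, U2, U8}.
Backdoor paths from U4 to U3:
  P1: U4 <- U2 -> U3
  P2: U4 <- U8 -> U3
The empty set is not sufficient: P1 (U4 <- U2 -> U3) has no collider blocking it and no conditioned non-collider, so it is open.
Try {U2, U8}:
  P1: blocked at fork node U2 ∈ conditioning set.
  P2: blocked at fork node U8 ∈ conditioning set.
{U2, U8} contains no descendant of U4 and blocks every backdoor path.
Every element of {U2, U8} is needed (dropping U2 leaves P1 open; dropping U8 leaves P2 open), so no proper subset is valid.
Among all size-2 subsets of the eligible variables, only {U2, U8} blocks every backdoor path, so it is the unique smallest valid adjustment set.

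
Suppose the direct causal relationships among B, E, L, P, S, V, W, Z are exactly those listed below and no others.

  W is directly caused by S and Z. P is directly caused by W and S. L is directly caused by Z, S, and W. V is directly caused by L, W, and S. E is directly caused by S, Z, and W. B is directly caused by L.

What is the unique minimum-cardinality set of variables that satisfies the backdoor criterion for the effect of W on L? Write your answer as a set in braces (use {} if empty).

Variables eligible for adjustment (non-descendants of W, excluding W and L): {S, Z}.
Backdoor paths from W to L:
  P1: W <- Z -> L
  P2: W <- Z -> E <- S -> L
  P3: W <- Z -> E <- S -> V <- L
  P4: W <- S -> L
  P5: W <- S -> E <- Z -> L
  P6: W <- S -> V <- L
The empty set is not sufficient: P1 (W <- Z -> L) has no collider blocking it and no conditioned non-collider, so it is open.
Try {S, Z}:
  P1: blocked at fork node Z ∈ conditioning set.
  P2: blocked at fork node Z ∈ conditioning set.
  P3: blocked at fork node Z ∈ conditioning set.
  P4: blocked at fork node S ∈ conditioning set.
  P5: blocked at fork node S ∈ conditioning set.
  P6: blocked at fork node S ∈ conditioning set.
{S, Z} contains no descendant of W and blocks every backdoor path.
Every element of {S, Z} is needed (dropping S leaves P4 open; dropping Z leaves P1 open), so no proper subset is valid.
Among all size-2 subsets of the eligible variables, only {S, Z} blocks every backdoor path, so it is the unique smallest valid adjustment set.

{S, Z}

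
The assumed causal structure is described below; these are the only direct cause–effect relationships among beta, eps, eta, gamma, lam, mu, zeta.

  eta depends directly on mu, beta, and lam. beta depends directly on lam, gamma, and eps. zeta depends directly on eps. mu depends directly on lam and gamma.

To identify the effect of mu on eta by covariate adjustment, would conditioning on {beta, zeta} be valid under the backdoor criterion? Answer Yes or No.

No

Backdoor paths from mu to eta (paths whose first edge points into mu):
  P1: mu <- gamma -> beta <- lam -> eta
  P2: mu <- gamma -> beta -> eta
  P3: mu <- lam -> beta -> eta
  P4: mu <- lam -> eta
Condition 1 (no descendant of mu in the set): holds — descendants of mu are {eta}; none are in {beta, zeta}.
Condition 2 (every backdoor path blocked by {beta, zeta}):
  P1: open — collider(s) beta are conditioned on (or have a conditioned descendant) and no non-collider on the path is in the set.
  P2: blocked at chain node beta ∈ conditioning set.
  P3: blocked at chain node beta ∈ conditioning set.
  P4: open — no interior node is in the conditioning set.
{beta, zeta} does not satisfy the backdoor criterion.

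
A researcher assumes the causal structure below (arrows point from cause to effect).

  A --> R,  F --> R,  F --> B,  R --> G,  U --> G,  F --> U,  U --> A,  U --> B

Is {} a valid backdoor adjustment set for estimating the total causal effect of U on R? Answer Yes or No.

No

Backdoor paths from U to R (paths whose first edge points into U):
  P1: U <- F -> R
Condition 1 (no descendant of U in the set): holds — descendants of U are {A, B, G, R}; none are in {}.
Condition 2 (every backdoor path blocked by {}):
  P1: open — no interior node is in the conditioning set.
{} does not satisfy the backdoor criterion.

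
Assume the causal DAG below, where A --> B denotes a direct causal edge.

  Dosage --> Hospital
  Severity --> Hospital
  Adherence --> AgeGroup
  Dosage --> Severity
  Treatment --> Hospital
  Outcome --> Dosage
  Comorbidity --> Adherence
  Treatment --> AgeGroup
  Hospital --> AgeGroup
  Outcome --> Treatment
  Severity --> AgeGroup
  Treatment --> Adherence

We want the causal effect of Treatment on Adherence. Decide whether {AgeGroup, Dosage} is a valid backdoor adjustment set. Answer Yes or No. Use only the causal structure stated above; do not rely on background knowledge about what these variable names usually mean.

Backdoor paths from Treatment to Adherence (paths whose first edge points into Treatment):
  P1: Treatment <- Outcome -> Dosage -> Severity -> Hospital -> AgeGroup <- Adherence
  P2: Treatment <- Outcome -> Dosage -> Severity -> AgeGroup <- Adherence
  P3: Treatment <- Outcome -> Dosage -> Hospital <- Severity -> AgeGroup <- Adherence
  P4: Treatment <- Outcome -> Dosage -> Hospital -> AgeGroup <- Adherence
Condition 1 (no descendant of Treatment in the set): FAILS — AgeGroup is a descendant of Treatment.
Condition 2 (every backdoor path blocked by {AgeGroup, Dosage}):
  P1: blocked at chain node Dosage ∈ conditioning set.
  P2: blocked at chain node Dosage ∈ conditioning set.
  P3: blocked at chain node Dosage ∈ conditioning set.
  P4: blocked at chain node Dosage ∈ conditioning set.
{AgeGroup, Dosage} does not satisfy the backdoor criterion.

No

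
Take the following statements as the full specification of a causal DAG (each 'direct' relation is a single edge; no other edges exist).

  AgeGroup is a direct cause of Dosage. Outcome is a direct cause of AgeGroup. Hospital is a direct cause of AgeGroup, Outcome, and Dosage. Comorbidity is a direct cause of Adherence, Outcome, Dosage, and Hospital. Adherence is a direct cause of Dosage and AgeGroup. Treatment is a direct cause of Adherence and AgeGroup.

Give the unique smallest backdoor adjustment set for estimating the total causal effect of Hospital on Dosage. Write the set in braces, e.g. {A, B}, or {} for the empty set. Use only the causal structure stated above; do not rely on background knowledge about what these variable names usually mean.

{Comorbidity}

Variables eligible for adjustment (non-descendants of Hospital, excluding Hospital and Dosage): {Adherence, Comorbidity, Treatment}.
Backdoor paths from Hospital to Dosage:
  P1: Hospital <- Comorbidity -> Outcome -> AgeGroup <- Treatment -> Adherence -> Dosage
  P2: Hospital <- Comorbidity -> Outcome -> AgeGroup <- Adherence -> Dosage
  P3: Hospital <- Comorbidity -> Outcome -> AgeGroup -> Dosage
  P4: Hospital <- Comorbidity -> Adherence <- Treatment -> AgeGroup -> Dosage
  P5: Hospital <- Comorbidity -> Adherence -> AgeGroup -> Dosage
  P6: Hospital <- Comorbidity -> Adherence -> Dosage
  P7: Hospital <- Comorbidity -> Dosage
The empty set is not sufficient: P3 (Hospital <- Comorbidity -> Outcome -> AgeGroup -> Dosage) has no collider blocking it and no conditioned non-collider, so it is open.
Try {Comorbidity}:
  P1: blocked at fork node Comorbidity ∈ conditioning set.
  P2: blocked at fork node Comorbidity ∈ conditioning set.
  P3: blocked at fork node Comorbidity ∈ conditioning set.
  P4: blocked at fork node Comorbidity ∈ conditioning set.
  P5: blocked at fork node Comorbidity ∈ conditioning set.
  P6: blocked at fork node Comorbidity ∈ conditioning set.
  P7: blocked at fork node Comorbidity ∈ conditioning set.
{Comorbidity} contains no descendant of Hospital and blocks every backdoor path.
No other singleton works — e.g. {Treatment} leaves P3 open — so {Comorbidity} is the unique smallest valid adjustment set.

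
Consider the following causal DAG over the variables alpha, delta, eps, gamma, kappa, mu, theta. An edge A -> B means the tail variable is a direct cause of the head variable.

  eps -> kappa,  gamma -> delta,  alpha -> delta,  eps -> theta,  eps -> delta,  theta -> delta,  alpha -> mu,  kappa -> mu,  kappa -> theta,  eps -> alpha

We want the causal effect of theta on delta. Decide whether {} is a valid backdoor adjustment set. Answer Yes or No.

Backdoor paths from theta to delta (paths whose first edge points into theta):
  P1: theta <- eps -> kappa -> mu <- alpha -> delta
  P2: theta <- eps -> alpha -> delta
  P3: theta <- eps -> delta
  P4: theta <- kappa <- eps -> alpha -> delta
  P5: theta <- kappa <- eps -> delta
  P6: theta <- kappa -> mu <- alpha <- eps -> delta
  P7: theta <- kappa -> mu <- alpha -> delta
Condition 1 (no descendant of theta in the set): holds — descendants of theta are {delta}; none are in {}.
Condition 2 (every backdoor path blocked by {}):
  P1: blocked at collider mu (neither it nor any descendant is in the conditioning set).
  P2: open — no interior node is in the conditioning set.
  P3: open — no interior node is in the conditioning set.
  P4: open — no interior node is in the conditioning set.
  P5: open — no interior node is in the conditioning set.
  P6: blocked at collider mu (neither it nor any descendant is in the conditioning set).
  P7: blocked at collider mu (neither it nor any descendant is in the conditioning set).
{} does not satisfy the backdoor criterion.

No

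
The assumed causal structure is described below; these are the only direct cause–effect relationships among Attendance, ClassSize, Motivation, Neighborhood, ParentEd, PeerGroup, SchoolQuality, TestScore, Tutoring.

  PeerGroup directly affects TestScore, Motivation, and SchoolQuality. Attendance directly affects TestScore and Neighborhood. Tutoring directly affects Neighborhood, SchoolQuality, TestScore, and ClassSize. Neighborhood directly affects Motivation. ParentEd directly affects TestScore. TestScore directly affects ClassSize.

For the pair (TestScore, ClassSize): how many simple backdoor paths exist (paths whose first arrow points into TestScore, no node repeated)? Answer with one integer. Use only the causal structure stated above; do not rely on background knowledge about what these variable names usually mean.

A backdoor path from TestScore to ClassSize is any simple undirected path whose first edge points into TestScore (i.e. leaves TestScore via a parent).
Parents of TestScore: {Attendance, ParentEd, PeerGroup, Tutoring}.
Enumerating:
  P1: TestScore <- Tutoring -> ClassSize
  P2: TestScore <- Attendance -> Neighborhood <- Tutoring -> ClassSize
  P3: TestScore <- Attendance -> Neighborhood -> Motivation <- PeerGroup -> SchoolQuality <- Tutoring -> ClassSize
  P4: TestScore <- PeerGroup -> SchoolQuality <- Tutoring -> ClassSize
  P5: TestScore <- PeerGroup -> Motivation <- Neighborhood <- Tutoring -> ClassSize
That exhausts the simple backdoor paths. Count: 5.

5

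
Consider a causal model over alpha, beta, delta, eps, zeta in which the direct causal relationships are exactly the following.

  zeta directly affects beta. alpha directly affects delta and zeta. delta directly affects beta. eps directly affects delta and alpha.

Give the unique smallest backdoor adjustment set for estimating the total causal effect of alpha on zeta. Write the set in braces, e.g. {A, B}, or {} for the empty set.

Variables eligible for adjustment (non-descendants of alpha, excluding alpha and zeta): {eps}.
Backdoor paths from alpha to zeta:
  P1: alpha <- eps -> delta -> beta <- zeta
Each backdoor path contains an unconditioned collider, so every path is already blocked with the empty conditioning set:
  P1: blocked at collider beta (neither it nor any descendant is in the conditioning set).
The empty set is therefore the unique smallest valid set.

{}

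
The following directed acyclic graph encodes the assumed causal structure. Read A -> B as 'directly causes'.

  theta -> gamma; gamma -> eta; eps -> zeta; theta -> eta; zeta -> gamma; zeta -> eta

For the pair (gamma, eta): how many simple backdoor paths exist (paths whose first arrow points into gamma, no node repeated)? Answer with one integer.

A backdoor path from gamma to eta is any simple undirected path whose first edge points into gamma (i.e. leaves gamma via a parent).
Parents of gamma: {theta, zeta}.
Enumerating:
  P1: gamma <- zeta -> eta
  P2: gamma <- theta -> eta
That exhausts the simple backdoor paths. Count: 2.

2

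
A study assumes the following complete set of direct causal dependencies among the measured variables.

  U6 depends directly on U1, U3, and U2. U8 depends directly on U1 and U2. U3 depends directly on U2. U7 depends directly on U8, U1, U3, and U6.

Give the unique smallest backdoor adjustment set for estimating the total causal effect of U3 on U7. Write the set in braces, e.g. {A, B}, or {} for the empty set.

Variables eligible for adjustment (non-descendants of U3, excluding U3 and U7): {U1, U2, U8}.
Backdoor paths from U3 to U7:
  P1: U3 <- U2 -> U8 <- U1 -> U6 -> U7
  P2: U3 <- U2 -> U8 <- U1 -> U7
  P3: U3 <- U2 -> U8 -> U7
  P4: U3 <- U2 -> U6 <- U1 -> U8 -> U7
  P5: U3 <- U2 -> U6 <- U1 -> U7
  P6: U3 <- U2 -> U6 -> U7
The empty set is not sufficient: P3 (U3 <- U2 -> U8 -> U7) has no collider blocking it and no conditioned non-collider, so it is open.
Try {U2}:
  P1: blocked at fork node U2 ∈ conditioning set.
  P2: blocked at fork node U2 ∈ conditioning set.
  P3: blocked at fork node U2 ∈ conditioning set.
  P4: blocked at fork node U2 ∈ conditioning set.
  P5: blocked at fork node U2 ∈ conditioning set.
  P6: blocked at fork node U2 ∈ conditioning set.
{U2} contains no descendant of U3 and blocks every backdoor path.
No other singleton works — e.g. {U1} leaves P3 open — so {U2} is the unique smallest valid adjustment set.

{U2}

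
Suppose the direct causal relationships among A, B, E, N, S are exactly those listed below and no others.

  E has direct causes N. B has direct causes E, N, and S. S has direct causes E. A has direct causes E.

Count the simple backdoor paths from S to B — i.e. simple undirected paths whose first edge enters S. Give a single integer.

A backdoor path from S to B is any simple undirected path whose first edge points into S (i.e. leaves S via a parent).
Parents of S: {E}.
Enumerating:
  P1: S <- E <- N -> B
  P2: S <- E -> B
That exhausts the simple backdoor paths. Count: 2.

2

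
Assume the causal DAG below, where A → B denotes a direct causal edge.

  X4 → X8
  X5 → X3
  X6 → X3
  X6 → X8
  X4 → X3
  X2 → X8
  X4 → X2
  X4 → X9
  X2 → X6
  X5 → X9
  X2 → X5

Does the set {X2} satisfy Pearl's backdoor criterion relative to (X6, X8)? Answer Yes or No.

Yes

Backdoor paths from X6 to X8 (paths whose first edge points into X6):
  P1: X6 <- X2 <- X4 -> X8
  P2: X6 <- X2 -> X8
  P3: X6 <- X2 -> X5 -> X3 <- X4 -> X8
  P4: X6 <- X2 -> X5 -> X9 <- X4 -> X8
Condition 1 (no descendant of X6 in the set): holds — descendants of X6 are {X3, X8}; none are in {X2}.
Condition 2 (every backdoor path blocked by {X2}):
  P1: blocked at chain node X2 ∈ conditioning set.
  P2: blocked at fork node X2 ∈ conditioning set.
  P3: blocked at fork node X2 ∈ conditioning set.
  P4: blocked at fork node X2 ∈ conditioning set.
{X2} satisfies the backdoor criterion.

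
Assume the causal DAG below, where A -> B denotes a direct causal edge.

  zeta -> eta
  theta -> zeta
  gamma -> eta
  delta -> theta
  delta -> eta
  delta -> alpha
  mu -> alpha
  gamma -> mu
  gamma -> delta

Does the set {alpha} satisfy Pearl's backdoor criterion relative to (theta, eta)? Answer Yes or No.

No

Backdoor paths from theta to eta (paths whose first edge points into theta):
  P1: theta <- delta <- gamma -> eta
  P2: theta <- delta -> alpha <- mu <- gamma -> eta
  P3: theta <- delta -> eta
Condition 1 (no descendant of theta in the set): holds — descendants of theta are {eta, zeta}; none are in {alpha}.
Condition 2 (every backdoor path blocked by {alpha}):
  P1: open — no interior node is in the conditioning set.
  P2: open — collider(s) alpha are conditioned on (or have a conditioned descendant) and no non-collider on the path is in the set.
  P3: open — no interior node is in the conditioning set.
{alpha} does not satisfy the backdoor criterion.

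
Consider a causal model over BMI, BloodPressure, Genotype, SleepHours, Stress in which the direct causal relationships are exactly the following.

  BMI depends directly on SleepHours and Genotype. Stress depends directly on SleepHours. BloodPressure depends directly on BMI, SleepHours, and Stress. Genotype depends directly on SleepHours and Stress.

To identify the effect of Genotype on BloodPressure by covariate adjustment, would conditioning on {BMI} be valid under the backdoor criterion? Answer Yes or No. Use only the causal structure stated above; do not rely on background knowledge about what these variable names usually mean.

Backdoor paths from Genotype to BloodPressure (paths whose first edge points into Genotype):
  P1: Genotype <- SleepHours -> Stress -> BloodPressure
  P2: Genotype <- SleepHours -> BMI -> BloodPressure
  P3: Genotype <- SleepHours -> BloodPressure
  P4: Genotype <- Stress <- SleepHours -> BMI -> BloodPressure
  P5: Genotype <- Stress <- SleepHours -> BloodPressure
  P6: Genotype <- Stress -> BloodPressure
Condition 1 (no descendant of Genotype in the set): FAILS — BMI is a descendant of Genotype.
Condition 2 (every backdoor path blocked by {BMI}):
  P1: open — no interior node is in the conditioning set.
  P2: blocked at chain node BMI ∈ conditioning set.
  P3: open — no interior node is in the conditioning set.
  P4: blocked at chain node BMI ∈ conditioning set.
  P5: open — no interior node is in the conditioning set.
  P6: open — no interior node is in the conditioning set.
{BMI} does not satisfy the backdoor criterion.

No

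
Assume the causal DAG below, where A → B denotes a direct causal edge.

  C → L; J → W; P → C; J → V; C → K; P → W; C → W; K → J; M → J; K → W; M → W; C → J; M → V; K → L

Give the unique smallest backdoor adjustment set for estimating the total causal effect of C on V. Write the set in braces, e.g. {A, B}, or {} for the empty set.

Variables eligible for adjustment (non-descendants of C, excluding C and V): {M, P}.
Backdoor paths from C to V:
  P1: C <- P -> W <- K -> J <- M -> V
  P2: C <- P -> W <- K -> J -> V
  P3: C <- P -> W <- M -> J -> V
  P4: C <- P -> W <- M -> V
  P5: C <- P -> W <- J <- M -> V
  P6: C <- P -> W <- J -> V
Each backdoor path contains an unconditioned collider, so every path is already blocked with the empty conditioning set:
  P1: blocked at collider W (neither it nor any descendant is in the conditioning set).
  P2: blocked at collider W (neither it nor any descendant is in the conditioning set).
  P3: blocked at collider W (neither it nor any descendant is in the conditioning set).
  P4: blocked at collider W (neither it nor any descendant is in the conditioning set).
  P5: blocked at collider W (neither it nor any descendant is in the conditioning set).
  P6: blocked at collider W (neither it nor any descendant is in the conditioning set).
The empty set is therefore the unique smallest valid set.

{}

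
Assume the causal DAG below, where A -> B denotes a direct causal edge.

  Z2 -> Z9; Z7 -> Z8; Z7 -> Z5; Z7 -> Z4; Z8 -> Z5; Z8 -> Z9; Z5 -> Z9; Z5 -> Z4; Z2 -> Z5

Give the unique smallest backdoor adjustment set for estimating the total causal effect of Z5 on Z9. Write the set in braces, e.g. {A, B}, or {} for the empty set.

Variables eligible for adjustment (non-descendants of Z5, excluding Z5 and Z9): {Z2, Z7, Z8}.
Backdoor paths from Z5 to Z9:
  P1: Z5 <- Z2 -> Z9
  P2: Z5 <- Z7 -> Z8 -> Z9
  P3: Z5 <- Z8 -> Z9
The empty set is not sufficient: P1 (Z5 <- Z2 -> Z9) has no collider blocking it and no conditioned non-collider, so it is open.
Try {Z2, Z8}:
  P1: blocked at fork node Z2 ∈ conditioning set.
  P2: blocked at chain node Z8 ∈ conditioning set.
  P3: blocked at fork node Z8 ∈ conditioning set.
{Z2, Z8} contains no descendant of Z5 and blocks every backdoor path.
Every element of {Z2, Z8} is needed (dropping Z2 leaves P1 open; dropping Z8 leaves P2 open), so no proper subset is valid.
Among all size-2 subsets of the eligible variables, only {Z2, Z8} blocks every backdoor path, so it is the unique smallest valid adjustment set.

{Z2, Z8}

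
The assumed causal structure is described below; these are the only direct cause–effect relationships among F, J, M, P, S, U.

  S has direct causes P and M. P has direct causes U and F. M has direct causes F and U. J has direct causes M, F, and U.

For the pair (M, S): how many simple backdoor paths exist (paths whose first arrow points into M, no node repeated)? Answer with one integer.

A backdoor path from M to S is any simple undirected path whose first edge points into M (i.e. leaves M via a parent).
Parents of M: {F, U}.
Enumerating:
  P1: M <- F -> J <- U -> P -> S
  P2: M <- F -> P -> S
  P3: M <- U -> J <- F -> P -> S
  P4: M <- U -> P -> S
That exhausts the simple backdoor paths. Count: 4.

4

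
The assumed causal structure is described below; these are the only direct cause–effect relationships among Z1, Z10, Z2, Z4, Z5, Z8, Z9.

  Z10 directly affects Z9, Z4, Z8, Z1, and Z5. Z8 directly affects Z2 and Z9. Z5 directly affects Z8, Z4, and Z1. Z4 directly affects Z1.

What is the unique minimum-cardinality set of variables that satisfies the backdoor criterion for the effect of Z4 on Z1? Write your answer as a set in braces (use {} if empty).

Variables eligible for adjustment (non-descendants of Z4, excluding Z4 and Z1): {Z10, Z2, Z5, Z8, Z9}.
Backdoor paths from Z4 to Z1:
  P1: Z4 <- Z10 -> Z5 -> Z1
  P2: Z4 <- Z10 -> Z8 <- Z5 -> Z1
  P3: Z4 <- Z10 -> Z1
  P4: Z4 <- Z10 -> Z9 <- Z8 <- Z5 -> Z1
  P5: Z4 <- Z5 <- Z10 -> Z1
  P6: Z4 <- Z5 -> Z8 <- Z10 -> Z1
  P7: Z4 <- Z5 -> Z8 -> Z9 <- Z10 -> Z1
  P8: Z4 <- Z5 -> Z1
The empty set is not sufficient: P1 (Z4 <- Z10 -> Z5 -> Z1) has no collider blocking it and no conditioned non-collider, so it is open.
Try {Z10, Z5}:
  P1: blocked at fork node Z10 ∈ conditioning set.
  P2: blocked at fork node Z10 ∈ conditioning set.
  P3: blocked at fork node Z10 ∈ conditioning set.
  P4: blocked at fork node Z10 ∈ conditioning set.
  P5: blocked at chain node Z5 ∈ conditioning set.
  P6: blocked at fork node Z5 ∈ conditioning set.
  P7: blocked at fork node Z5 ∈ conditioning set.
  P8: blocked at fork node Z5 ∈ conditioning set.
{Z10, Z5} contains no descendant of Z4 and blocks every backdoor path.
Every element of {Z10, Z5} is needed (dropping Z10 leaves P3 open; dropping Z5 leaves P8 open), so no proper subset is valid.
Among all size-2 subsets of the eligible variables, only {Z10, Z5} blocks every backdoor path, so it is the unique smallest valid adjustment set.

{Z10, Z5}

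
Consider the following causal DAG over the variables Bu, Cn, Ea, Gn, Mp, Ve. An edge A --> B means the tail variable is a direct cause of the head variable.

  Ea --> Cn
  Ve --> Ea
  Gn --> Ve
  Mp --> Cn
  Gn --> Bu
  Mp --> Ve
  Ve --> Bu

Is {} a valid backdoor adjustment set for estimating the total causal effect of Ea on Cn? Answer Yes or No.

No

Backdoor paths from Ea to Cn (paths whose first edge points into Ea):
  P1: Ea <- Ve <- Mp -> Cn
Condition 1 (no descendant of Ea in the set): holds — descendants of Ea are {Cn}; none are in {}.
Condition 2 (every backdoor path blocked by {}):
  P1: open — no interior node is in the conditioning set.
{} does not satisfy the backdoor criterion.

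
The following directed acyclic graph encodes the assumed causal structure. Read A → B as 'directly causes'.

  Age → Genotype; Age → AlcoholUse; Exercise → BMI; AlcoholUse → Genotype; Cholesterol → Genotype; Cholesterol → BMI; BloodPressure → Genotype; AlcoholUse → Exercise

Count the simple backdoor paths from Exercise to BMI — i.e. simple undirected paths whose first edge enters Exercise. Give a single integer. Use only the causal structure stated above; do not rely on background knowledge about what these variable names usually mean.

2

A backdoor path from Exercise to BMI is any simple undirected path whose first edge points into Exercise (i.e. leaves Exercise via a parent).
Parents of Exercise: {AlcoholUse}.
Enumerating:
  P1: Exercise <- AlcoholUse <- Age -> Genotype <- Cholesterol -> BMI
  P2: Exercise <- AlcoholUse -> Genotype <- Cholesterol -> BMI
That exhausts the simple backdoor paths. Count: 2.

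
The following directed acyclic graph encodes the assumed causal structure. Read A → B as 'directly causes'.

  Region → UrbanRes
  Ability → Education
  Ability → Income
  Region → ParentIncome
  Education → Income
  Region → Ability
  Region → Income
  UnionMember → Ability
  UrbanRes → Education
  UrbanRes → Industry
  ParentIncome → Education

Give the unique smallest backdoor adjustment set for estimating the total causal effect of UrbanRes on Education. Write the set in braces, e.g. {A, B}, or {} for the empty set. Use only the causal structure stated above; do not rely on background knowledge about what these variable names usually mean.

Variables eligible for adjustment (non-descendants of UrbanRes, excluding UrbanRes and Education): {Ability, ParentIncome, Region, UnionMember}.
Backdoor paths from UrbanRes to Education:
  P1: UrbanRes <- Region -> ParentIncome -> Education
  P2: UrbanRes <- Region -> Ability -> Education
  P3: UrbanRes <- Region -> Ability -> Income <- Education
  P4: UrbanRes <- Region -> Income <- Ability -> Education
  P5: UrbanRes <- Region -> Income <- Education
The empty set is not sufficient: P1 (UrbanRes <- Region -> ParentIncome -> Education) has no collider blocking it and no conditioned non-collider, so it is open.
Try {Region}:
  P1: blocked at fork node Region ∈ conditioning set.
  P2: blocked at fork node Region ∈ conditioning set.
  P3: blocked at fork node Region ∈ conditioning set.
  P4: blocked at fork node Region ∈ conditioning set.
  P5: blocked at fork node Region ∈ conditioning set.
{Region} contains no descendant of UrbanRes and blocks every backdoor path.
No other singleton works — e.g. {UnionMember} leaves P1 open — so {Region} is the unique smallest valid adjustment set.

{Region}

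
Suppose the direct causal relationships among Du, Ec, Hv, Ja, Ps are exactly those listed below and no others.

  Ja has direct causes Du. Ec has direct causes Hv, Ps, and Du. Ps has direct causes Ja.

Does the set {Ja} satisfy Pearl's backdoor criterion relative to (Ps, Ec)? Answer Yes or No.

Backdoor paths from Ps to Ec (paths whose first edge points into Ps):
  P1: Ps <- Ja <- Du -> Ec
Condition 1 (no descendant of Ps in the set): holds — descendants of Ps are {Ec}; none are in {Ja}.
Condition 2 (every backdoor path blocked by {Ja}):
  P1: blocked at chain node Ja ∈ conditioning set.
{Ja} satisfies the backdoor criterion.

Yes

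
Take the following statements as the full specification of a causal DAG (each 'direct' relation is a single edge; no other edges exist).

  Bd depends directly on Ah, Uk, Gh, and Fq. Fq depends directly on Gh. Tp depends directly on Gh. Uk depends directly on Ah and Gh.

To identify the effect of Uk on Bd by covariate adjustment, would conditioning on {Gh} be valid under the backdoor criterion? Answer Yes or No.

No

Backdoor paths from Uk to Bd (paths whose first edge points into Uk):
  P1: Uk <- Gh -> Fq -> Bd
  P2: Uk <- Gh -> Bd
  P3: Uk <- Ah -> Bd
Condition 1 (no descendant of Uk in the set): holds — descendants of Uk are {Bd}; none are in {Gh}.
Condition 2 (every backdoor path blocked by {Gh}):
  P1: blocked at fork node Gh ∈ conditioning set.
  P2: blocked at fork node Gh ∈ conditioning set.
  P3: open — no interior node is in the conditioning set.
{Gh} does not satisfy the backdoor criterion.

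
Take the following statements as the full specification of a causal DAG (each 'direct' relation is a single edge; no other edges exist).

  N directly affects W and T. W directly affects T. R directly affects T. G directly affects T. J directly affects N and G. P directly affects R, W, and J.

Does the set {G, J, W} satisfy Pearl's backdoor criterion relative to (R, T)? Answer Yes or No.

Backdoor paths from R to T (paths whose first edge points into R):
  P1: R <- P -> J -> N -> W -> T
  P2: R <- P -> J -> N -> T
  P3: R <- P -> J -> G -> T
  P4: R <- P -> W <- N <- J -> G -> T
  P5: R <- P -> W <- N -> T
  P6: R <- P -> W -> T
Condition 1 (no descendant of R in the set): holds — descendants of R are {T}; none are in {G, J, W}.
Condition 2 (every backdoor path blocked by {G, J, W}):
  P1: blocked at chain node J ∈ conditioning set.
  P2: blocked at chain node J ∈ conditioning set.
  P3: blocked at chain node J ∈ conditioning set.
  P4: blocked at fork node J ∈ conditioning set.
  P5: open — collider(s) W are conditioned on (or have a conditioned descendant) and no non-collider on the path is in the set.
  P6: blocked at chain node W ∈ conditioning set.
{G, J, W} does not satisfy the backdoor criterion.

No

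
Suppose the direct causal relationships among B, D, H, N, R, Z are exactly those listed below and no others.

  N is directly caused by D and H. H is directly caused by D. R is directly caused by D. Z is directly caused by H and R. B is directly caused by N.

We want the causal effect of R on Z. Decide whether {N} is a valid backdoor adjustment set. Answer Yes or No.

Backdoor paths from R to Z (paths whose first edge points into R):
  P1: R <- D -> H -> Z
  P2: R <- D -> N <- H -> Z
Condition 1 (no descendant of R in the set): holds — descendants of R are {Z}; none are in {N}.
Condition 2 (every backdoor path blocked by {N}):
  P1: open — no interior node is in the conditioning set.
  P2: open — collider(s) N are conditioned on (or have a conditioned descendant) and no non-collider on the path is in the set.
{N} does not satisfy the backdoor criterion.

No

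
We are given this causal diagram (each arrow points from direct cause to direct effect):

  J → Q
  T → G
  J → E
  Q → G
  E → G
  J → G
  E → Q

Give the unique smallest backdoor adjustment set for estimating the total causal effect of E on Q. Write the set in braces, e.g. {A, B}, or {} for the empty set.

Variables eligible for adjustment (non-descendants of E, excluding E and Q): {J, T}.
Backdoor paths from E to Q:
  P1: E <- J -> Q
  P2: E <- J -> G <- Q
The empty set is not sufficient: P1 (E <- J -> Q) has no collider blocking it and no conditioned non-collider, so it is open.
Try {J}:
  P1: blocked at fork node J ∈ conditioning set.
  P2: blocked at fork node J ∈ conditioning set.
{J} contains no descendant of E and blocks every backdoor path.
No other singleton works — e.g. {T} leaves P1 open — so {J} is the unique smallest valid adjustment set.

{J}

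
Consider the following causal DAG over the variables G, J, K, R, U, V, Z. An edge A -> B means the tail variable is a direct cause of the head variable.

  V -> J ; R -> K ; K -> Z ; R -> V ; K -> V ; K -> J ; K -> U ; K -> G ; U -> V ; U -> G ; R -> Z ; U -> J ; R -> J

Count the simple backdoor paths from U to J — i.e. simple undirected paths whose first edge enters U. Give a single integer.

A backdoor path from U to J is any simple undirected path whose first edge points into U (i.e. leaves U via a parent).
Parents of U: {K}.
Enumerating:
  P1: U <- K <- R -> V -> J
  P2: U <- K <- R -> J
  P3: U <- K -> Z <- R -> V -> J
  P4: U <- K -> Z <- R -> J
  P5: U <- K -> V <- R -> J
  P6: U <- K -> V -> J
  P7: U <- K -> J
That exhausts the simple backdoor paths. Count: 7.

7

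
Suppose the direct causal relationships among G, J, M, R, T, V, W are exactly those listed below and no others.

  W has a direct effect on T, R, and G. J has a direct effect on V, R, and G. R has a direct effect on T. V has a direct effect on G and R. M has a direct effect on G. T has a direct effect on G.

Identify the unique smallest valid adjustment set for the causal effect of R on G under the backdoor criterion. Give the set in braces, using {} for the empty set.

Variables eligible for adjustment (non-descendants of R, excluding R and G): {J, M, V, W}.
Backdoor paths from R to G:
  P1: R <- J -> V -> G
  P2: R <- J -> G
  P3: R <- W -> T -> G
  P4: R <- W -> G
  P5: R <- V <- J -> G
  P6: R <- V -> G
The empty set is not sufficient: P1 (R <- J -> V -> G) has no collider blocking it and no conditioned non-collider, so it is open.
Try {J, V, W}:
  P1: blocked at fork node J ∈ conditioning set.
  P2: blocked at fork node J ∈ conditioning set.
  P3: blocked at fork node W ∈ conditioning set.
  P4: blocked at fork node W ∈ conditioning set.
  P5: blocked at chain node V ∈ conditioning set.
  P6: blocked at fork node V ∈ conditioning set.
{J, V, W} contains no descendant of R and blocks every backdoor path.
Every element of {J, V, W} is needed (dropping J leaves P2 open; dropping V leaves P6 open; dropping W leaves P3 open), so no proper subset is valid.
Among all size-3 subsets of the eligible variables, only {J, V, W} blocks every backdoor path, so it is the unique smallest valid adjustment set.

{J, V, W}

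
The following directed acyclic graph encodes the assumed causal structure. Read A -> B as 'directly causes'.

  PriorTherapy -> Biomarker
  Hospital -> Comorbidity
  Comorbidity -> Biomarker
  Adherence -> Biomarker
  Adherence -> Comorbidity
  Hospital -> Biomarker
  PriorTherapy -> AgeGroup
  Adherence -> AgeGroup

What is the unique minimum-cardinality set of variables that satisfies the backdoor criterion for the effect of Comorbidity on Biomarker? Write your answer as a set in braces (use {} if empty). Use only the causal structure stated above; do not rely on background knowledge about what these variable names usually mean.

{Adherence, Hospital}

Variables eligible for adjustment (non-descendants of Comorbidity, excluding Comorbidity and Biomarker): {Adherence, AgeGroup, Hospital, PriorTherapy}.
Backdoor paths from Comorbidity to Biomarker:
  P1: Comorbidity <- Adherence -> AgeGroup <- PriorTherapy -> Biomarker
  P2: Comorbidity <- Adherence -> Biomarker
  P3: Comorbidity <- Hospital -> Biomarker
The empty set is not sufficient: P2 (Comorbidity <- Adherence -> Biomarker) has no collider blocking it and no conditioned non-collider, so it is open.
Try {Adherence, Hospital}:
  P1: blocked at fork node Adherence ∈ conditioning set.
  P2: blocked at fork node Adherence ∈ conditioning set.
  P3: blocked at fork node Hospital ∈ conditioning set.
{Adherence, Hospital} contains no descendant of Comorbidity and blocks every backdoor path.
Every element of {Adherence, Hospital} is needed (dropping Adherence leaves P2 open; dropping Hospital leaves P3 open), so no proper subset is valid.
Among all size-2 subsets of the eligible variables, only {Adherence, Hospital} blocks every backdoor path, so it is the unique smallest valid adjustment set.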